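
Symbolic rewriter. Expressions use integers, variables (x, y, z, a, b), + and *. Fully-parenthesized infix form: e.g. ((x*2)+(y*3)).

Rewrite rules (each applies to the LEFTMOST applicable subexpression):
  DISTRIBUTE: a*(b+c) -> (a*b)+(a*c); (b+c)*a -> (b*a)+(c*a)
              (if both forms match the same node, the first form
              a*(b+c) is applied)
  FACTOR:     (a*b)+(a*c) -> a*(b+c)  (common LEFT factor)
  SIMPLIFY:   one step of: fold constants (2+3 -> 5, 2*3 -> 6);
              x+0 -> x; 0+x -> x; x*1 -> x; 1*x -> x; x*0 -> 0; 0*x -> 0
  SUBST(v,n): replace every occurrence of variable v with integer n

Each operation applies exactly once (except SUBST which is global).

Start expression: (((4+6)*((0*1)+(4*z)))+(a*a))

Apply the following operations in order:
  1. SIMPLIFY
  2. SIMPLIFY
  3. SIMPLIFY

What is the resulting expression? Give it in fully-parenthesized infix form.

Answer: ((10*(4*z))+(a*a))

Derivation:
Start: (((4+6)*((0*1)+(4*z)))+(a*a))
Apply SIMPLIFY at LL (target: (4+6)): (((4+6)*((0*1)+(4*z)))+(a*a)) -> ((10*((0*1)+(4*z)))+(a*a))
Apply SIMPLIFY at LRL (target: (0*1)): ((10*((0*1)+(4*z)))+(a*a)) -> ((10*(0+(4*z)))+(a*a))
Apply SIMPLIFY at LR (target: (0+(4*z))): ((10*(0+(4*z)))+(a*a)) -> ((10*(4*z))+(a*a))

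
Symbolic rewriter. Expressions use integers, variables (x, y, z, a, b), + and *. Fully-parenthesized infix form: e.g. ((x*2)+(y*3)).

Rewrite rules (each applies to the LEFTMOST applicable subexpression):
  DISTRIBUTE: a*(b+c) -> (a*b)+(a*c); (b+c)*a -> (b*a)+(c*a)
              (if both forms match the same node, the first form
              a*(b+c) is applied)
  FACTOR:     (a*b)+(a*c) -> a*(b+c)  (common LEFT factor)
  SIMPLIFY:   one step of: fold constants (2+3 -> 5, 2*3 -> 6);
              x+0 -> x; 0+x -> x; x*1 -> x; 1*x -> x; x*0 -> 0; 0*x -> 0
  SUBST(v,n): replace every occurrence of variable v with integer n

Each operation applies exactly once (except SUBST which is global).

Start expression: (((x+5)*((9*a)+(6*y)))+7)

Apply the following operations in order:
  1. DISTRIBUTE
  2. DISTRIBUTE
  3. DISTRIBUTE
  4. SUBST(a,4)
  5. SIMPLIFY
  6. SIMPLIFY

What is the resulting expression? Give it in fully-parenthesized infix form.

Start: (((x+5)*((9*a)+(6*y)))+7)
Apply DISTRIBUTE at L (target: ((x+5)*((9*a)+(6*y)))): (((x+5)*((9*a)+(6*y)))+7) -> ((((x+5)*(9*a))+((x+5)*(6*y)))+7)
Apply DISTRIBUTE at LL (target: ((x+5)*(9*a))): ((((x+5)*(9*a))+((x+5)*(6*y)))+7) -> ((((x*(9*a))+(5*(9*a)))+((x+5)*(6*y)))+7)
Apply DISTRIBUTE at LR (target: ((x+5)*(6*y))): ((((x*(9*a))+(5*(9*a)))+((x+5)*(6*y)))+7) -> ((((x*(9*a))+(5*(9*a)))+((x*(6*y))+(5*(6*y))))+7)
Apply SUBST(a,4): ((((x*(9*a))+(5*(9*a)))+((x*(6*y))+(5*(6*y))))+7) -> ((((x*(9*4))+(5*(9*4)))+((x*(6*y))+(5*(6*y))))+7)
Apply SIMPLIFY at LLLR (target: (9*4)): ((((x*(9*4))+(5*(9*4)))+((x*(6*y))+(5*(6*y))))+7) -> ((((x*36)+(5*(9*4)))+((x*(6*y))+(5*(6*y))))+7)
Apply SIMPLIFY at LLRR (target: (9*4)): ((((x*36)+(5*(9*4)))+((x*(6*y))+(5*(6*y))))+7) -> ((((x*36)+(5*36))+((x*(6*y))+(5*(6*y))))+7)

Answer: ((((x*36)+(5*36))+((x*(6*y))+(5*(6*y))))+7)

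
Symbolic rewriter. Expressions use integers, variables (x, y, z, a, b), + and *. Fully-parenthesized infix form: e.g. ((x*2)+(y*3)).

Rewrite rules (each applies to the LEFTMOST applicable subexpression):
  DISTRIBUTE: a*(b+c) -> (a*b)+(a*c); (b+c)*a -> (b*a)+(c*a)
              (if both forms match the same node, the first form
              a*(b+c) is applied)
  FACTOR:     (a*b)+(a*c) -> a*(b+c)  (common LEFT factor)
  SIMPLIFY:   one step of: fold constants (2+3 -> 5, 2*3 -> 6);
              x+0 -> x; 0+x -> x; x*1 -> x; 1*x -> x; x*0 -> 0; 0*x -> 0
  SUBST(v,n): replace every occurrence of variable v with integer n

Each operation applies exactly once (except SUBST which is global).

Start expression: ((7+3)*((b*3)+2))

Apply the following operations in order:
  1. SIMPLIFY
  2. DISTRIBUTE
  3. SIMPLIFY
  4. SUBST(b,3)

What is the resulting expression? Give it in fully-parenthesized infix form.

Start: ((7+3)*((b*3)+2))
Apply SIMPLIFY at L (target: (7+3)): ((7+3)*((b*3)+2)) -> (10*((b*3)+2))
Apply DISTRIBUTE at root (target: (10*((b*3)+2))): (10*((b*3)+2)) -> ((10*(b*3))+(10*2))
Apply SIMPLIFY at R (target: (10*2)): ((10*(b*3))+(10*2)) -> ((10*(b*3))+20)
Apply SUBST(b,3): ((10*(b*3))+20) -> ((10*(3*3))+20)

Answer: ((10*(3*3))+20)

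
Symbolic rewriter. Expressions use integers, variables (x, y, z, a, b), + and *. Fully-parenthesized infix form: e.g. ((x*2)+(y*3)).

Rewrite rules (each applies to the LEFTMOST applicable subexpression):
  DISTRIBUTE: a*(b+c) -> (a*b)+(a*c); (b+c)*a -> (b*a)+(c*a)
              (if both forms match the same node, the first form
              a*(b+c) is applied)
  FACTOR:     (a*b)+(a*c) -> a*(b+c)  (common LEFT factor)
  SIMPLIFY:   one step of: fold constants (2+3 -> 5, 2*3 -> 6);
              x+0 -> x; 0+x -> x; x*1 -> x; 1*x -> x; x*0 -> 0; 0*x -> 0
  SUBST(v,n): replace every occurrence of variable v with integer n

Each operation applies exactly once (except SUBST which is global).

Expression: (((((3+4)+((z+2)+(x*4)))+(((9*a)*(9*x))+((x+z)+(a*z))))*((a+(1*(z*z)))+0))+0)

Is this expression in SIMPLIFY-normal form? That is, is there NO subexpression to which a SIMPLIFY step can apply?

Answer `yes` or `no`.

Expression: (((((3+4)+((z+2)+(x*4)))+(((9*a)*(9*x))+((x+z)+(a*z))))*((a+(1*(z*z)))+0))+0)
Scanning for simplifiable subexpressions (pre-order)...
  at root: (((((3+4)+((z+2)+(x*4)))+(((9*a)*(9*x))+((x+z)+(a*z))))*((a+(1*(z*z)))+0))+0) (SIMPLIFIABLE)
  at L: ((((3+4)+((z+2)+(x*4)))+(((9*a)*(9*x))+((x+z)+(a*z))))*((a+(1*(z*z)))+0)) (not simplifiable)
  at LL: (((3+4)+((z+2)+(x*4)))+(((9*a)*(9*x))+((x+z)+(a*z)))) (not simplifiable)
  at LLL: ((3+4)+((z+2)+(x*4))) (not simplifiable)
  at LLLL: (3+4) (SIMPLIFIABLE)
  at LLLR: ((z+2)+(x*4)) (not simplifiable)
  at LLLRL: (z+2) (not simplifiable)
  at LLLRR: (x*4) (not simplifiable)
  at LLR: (((9*a)*(9*x))+((x+z)+(a*z))) (not simplifiable)
  at LLRL: ((9*a)*(9*x)) (not simplifiable)
  at LLRLL: (9*a) (not simplifiable)
  at LLRLR: (9*x) (not simplifiable)
  at LLRR: ((x+z)+(a*z)) (not simplifiable)
  at LLRRL: (x+z) (not simplifiable)
  at LLRRR: (a*z) (not simplifiable)
  at LR: ((a+(1*(z*z)))+0) (SIMPLIFIABLE)
  at LRL: (a+(1*(z*z))) (not simplifiable)
  at LRLR: (1*(z*z)) (SIMPLIFIABLE)
  at LRLRR: (z*z) (not simplifiable)
Found simplifiable subexpr at path root: (((((3+4)+((z+2)+(x*4)))+(((9*a)*(9*x))+((x+z)+(a*z))))*((a+(1*(z*z)))+0))+0)
One SIMPLIFY step would give: ((((3+4)+((z+2)+(x*4)))+(((9*a)*(9*x))+((x+z)+(a*z))))*((a+(1*(z*z)))+0))
-> NOT in normal form.

Answer: no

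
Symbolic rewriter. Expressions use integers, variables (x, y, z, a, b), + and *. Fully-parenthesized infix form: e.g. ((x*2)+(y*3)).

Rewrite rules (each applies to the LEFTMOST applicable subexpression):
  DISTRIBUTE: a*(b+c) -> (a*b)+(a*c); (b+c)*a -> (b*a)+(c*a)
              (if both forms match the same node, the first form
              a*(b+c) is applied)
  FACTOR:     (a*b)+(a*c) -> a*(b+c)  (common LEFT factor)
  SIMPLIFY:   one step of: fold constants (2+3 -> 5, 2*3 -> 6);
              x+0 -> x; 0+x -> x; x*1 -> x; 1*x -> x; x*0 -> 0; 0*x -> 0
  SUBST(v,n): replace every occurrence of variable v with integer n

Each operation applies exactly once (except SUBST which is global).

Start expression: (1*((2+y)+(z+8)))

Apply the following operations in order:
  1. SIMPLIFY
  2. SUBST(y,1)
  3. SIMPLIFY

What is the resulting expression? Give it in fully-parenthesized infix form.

Start: (1*((2+y)+(z+8)))
Apply SIMPLIFY at root (target: (1*((2+y)+(z+8)))): (1*((2+y)+(z+8))) -> ((2+y)+(z+8))
Apply SUBST(y,1): ((2+y)+(z+8)) -> ((2+1)+(z+8))
Apply SIMPLIFY at L (target: (2+1)): ((2+1)+(z+8)) -> (3+(z+8))

Answer: (3+(z+8))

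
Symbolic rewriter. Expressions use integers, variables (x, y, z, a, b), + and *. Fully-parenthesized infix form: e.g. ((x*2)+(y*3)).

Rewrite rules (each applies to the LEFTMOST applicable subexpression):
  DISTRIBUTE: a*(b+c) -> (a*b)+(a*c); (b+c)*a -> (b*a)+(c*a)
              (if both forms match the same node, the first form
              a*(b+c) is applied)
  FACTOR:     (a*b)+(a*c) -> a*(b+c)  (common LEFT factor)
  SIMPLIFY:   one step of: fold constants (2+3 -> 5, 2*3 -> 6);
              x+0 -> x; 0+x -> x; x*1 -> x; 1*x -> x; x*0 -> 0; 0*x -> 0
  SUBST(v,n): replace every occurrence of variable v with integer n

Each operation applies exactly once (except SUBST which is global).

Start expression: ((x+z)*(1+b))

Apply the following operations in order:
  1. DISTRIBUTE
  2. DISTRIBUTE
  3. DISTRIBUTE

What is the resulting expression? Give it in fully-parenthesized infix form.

Answer: (((x*1)+(z*1))+((x*b)+(z*b)))

Derivation:
Start: ((x+z)*(1+b))
Apply DISTRIBUTE at root (target: ((x+z)*(1+b))): ((x+z)*(1+b)) -> (((x+z)*1)+((x+z)*b))
Apply DISTRIBUTE at L (target: ((x+z)*1)): (((x+z)*1)+((x+z)*b)) -> (((x*1)+(z*1))+((x+z)*b))
Apply DISTRIBUTE at R (target: ((x+z)*b)): (((x*1)+(z*1))+((x+z)*b)) -> (((x*1)+(z*1))+((x*b)+(z*b)))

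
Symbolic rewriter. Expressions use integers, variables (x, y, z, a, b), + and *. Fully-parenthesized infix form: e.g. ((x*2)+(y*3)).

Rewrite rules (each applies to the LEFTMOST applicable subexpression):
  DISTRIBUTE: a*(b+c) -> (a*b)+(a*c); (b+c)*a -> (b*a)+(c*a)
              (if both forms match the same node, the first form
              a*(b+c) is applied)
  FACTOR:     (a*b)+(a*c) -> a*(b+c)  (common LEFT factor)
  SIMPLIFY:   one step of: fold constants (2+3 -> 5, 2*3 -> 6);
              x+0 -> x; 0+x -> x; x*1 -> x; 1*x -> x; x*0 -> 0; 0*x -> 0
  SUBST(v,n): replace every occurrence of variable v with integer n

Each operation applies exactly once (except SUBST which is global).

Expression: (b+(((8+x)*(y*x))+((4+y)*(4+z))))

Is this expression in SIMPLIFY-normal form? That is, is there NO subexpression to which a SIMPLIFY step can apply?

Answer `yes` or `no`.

Expression: (b+(((8+x)*(y*x))+((4+y)*(4+z))))
Scanning for simplifiable subexpressions (pre-order)...
  at root: (b+(((8+x)*(y*x))+((4+y)*(4+z)))) (not simplifiable)
  at R: (((8+x)*(y*x))+((4+y)*(4+z))) (not simplifiable)
  at RL: ((8+x)*(y*x)) (not simplifiable)
  at RLL: (8+x) (not simplifiable)
  at RLR: (y*x) (not simplifiable)
  at RR: ((4+y)*(4+z)) (not simplifiable)
  at RRL: (4+y) (not simplifiable)
  at RRR: (4+z) (not simplifiable)
Result: no simplifiable subexpression found -> normal form.

Answer: yes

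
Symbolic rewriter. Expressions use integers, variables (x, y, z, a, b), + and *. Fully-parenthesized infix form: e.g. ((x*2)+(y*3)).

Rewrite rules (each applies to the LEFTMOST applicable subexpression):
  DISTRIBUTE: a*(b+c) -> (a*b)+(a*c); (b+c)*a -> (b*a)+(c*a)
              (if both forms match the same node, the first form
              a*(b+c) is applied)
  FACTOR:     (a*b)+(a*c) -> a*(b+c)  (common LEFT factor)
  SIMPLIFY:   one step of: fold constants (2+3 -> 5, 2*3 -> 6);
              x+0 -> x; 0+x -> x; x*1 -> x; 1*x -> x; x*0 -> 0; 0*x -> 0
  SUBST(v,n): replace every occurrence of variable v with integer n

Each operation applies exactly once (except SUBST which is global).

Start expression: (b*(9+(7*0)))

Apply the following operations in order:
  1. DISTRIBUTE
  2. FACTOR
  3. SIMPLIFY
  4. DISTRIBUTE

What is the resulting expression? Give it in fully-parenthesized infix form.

Start: (b*(9+(7*0)))
Apply DISTRIBUTE at root (target: (b*(9+(7*0)))): (b*(9+(7*0))) -> ((b*9)+(b*(7*0)))
Apply FACTOR at root (target: ((b*9)+(b*(7*0)))): ((b*9)+(b*(7*0))) -> (b*(9+(7*0)))
Apply SIMPLIFY at RR (target: (7*0)): (b*(9+(7*0))) -> (b*(9+0))
Apply DISTRIBUTE at root (target: (b*(9+0))): (b*(9+0)) -> ((b*9)+(b*0))

Answer: ((b*9)+(b*0))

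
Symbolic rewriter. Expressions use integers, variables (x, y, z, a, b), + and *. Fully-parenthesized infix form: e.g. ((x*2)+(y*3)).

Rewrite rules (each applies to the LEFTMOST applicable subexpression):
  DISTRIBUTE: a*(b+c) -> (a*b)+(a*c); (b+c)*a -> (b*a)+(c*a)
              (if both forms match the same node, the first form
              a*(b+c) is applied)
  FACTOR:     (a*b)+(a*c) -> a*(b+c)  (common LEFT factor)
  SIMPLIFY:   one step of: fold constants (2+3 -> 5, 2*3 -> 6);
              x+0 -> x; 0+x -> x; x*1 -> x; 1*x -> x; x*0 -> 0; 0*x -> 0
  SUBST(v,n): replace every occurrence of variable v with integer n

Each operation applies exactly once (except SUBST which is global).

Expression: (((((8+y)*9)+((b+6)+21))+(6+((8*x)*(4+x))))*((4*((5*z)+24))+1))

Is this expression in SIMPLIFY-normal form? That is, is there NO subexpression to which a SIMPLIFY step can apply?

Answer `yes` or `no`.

Expression: (((((8+y)*9)+((b+6)+21))+(6+((8*x)*(4+x))))*((4*((5*z)+24))+1))
Scanning for simplifiable subexpressions (pre-order)...
  at root: (((((8+y)*9)+((b+6)+21))+(6+((8*x)*(4+x))))*((4*((5*z)+24))+1)) (not simplifiable)
  at L: ((((8+y)*9)+((b+6)+21))+(6+((8*x)*(4+x)))) (not simplifiable)
  at LL: (((8+y)*9)+((b+6)+21)) (not simplifiable)
  at LLL: ((8+y)*9) (not simplifiable)
  at LLLL: (8+y) (not simplifiable)
  at LLR: ((b+6)+21) (not simplifiable)
  at LLRL: (b+6) (not simplifiable)
  at LR: (6+((8*x)*(4+x))) (not simplifiable)
  at LRR: ((8*x)*(4+x)) (not simplifiable)
  at LRRL: (8*x) (not simplifiable)
  at LRRR: (4+x) (not simplifiable)
  at R: ((4*((5*z)+24))+1) (not simplifiable)
  at RL: (4*((5*z)+24)) (not simplifiable)
  at RLR: ((5*z)+24) (not simplifiable)
  at RLRL: (5*z) (not simplifiable)
Result: no simplifiable subexpression found -> normal form.

Answer: yes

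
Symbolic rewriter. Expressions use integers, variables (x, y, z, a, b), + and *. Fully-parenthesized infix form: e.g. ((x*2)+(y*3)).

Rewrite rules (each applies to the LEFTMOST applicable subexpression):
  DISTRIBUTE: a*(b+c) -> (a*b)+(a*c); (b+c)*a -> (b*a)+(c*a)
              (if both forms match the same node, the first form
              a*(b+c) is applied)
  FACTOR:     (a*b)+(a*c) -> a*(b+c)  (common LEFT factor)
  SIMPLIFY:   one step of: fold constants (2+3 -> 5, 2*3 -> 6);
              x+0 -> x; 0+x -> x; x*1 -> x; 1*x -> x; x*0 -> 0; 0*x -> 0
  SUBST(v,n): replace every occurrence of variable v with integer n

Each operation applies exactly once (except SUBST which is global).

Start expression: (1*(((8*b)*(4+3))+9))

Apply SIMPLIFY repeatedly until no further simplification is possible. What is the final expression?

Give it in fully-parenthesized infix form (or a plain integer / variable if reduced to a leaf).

Start: (1*(((8*b)*(4+3))+9))
Step 1: at root: (1*(((8*b)*(4+3))+9)) -> (((8*b)*(4+3))+9); overall: (1*(((8*b)*(4+3))+9)) -> (((8*b)*(4+3))+9)
Step 2: at LR: (4+3) -> 7; overall: (((8*b)*(4+3))+9) -> (((8*b)*7)+9)
Fixed point: (((8*b)*7)+9)

Answer: (((8*b)*7)+9)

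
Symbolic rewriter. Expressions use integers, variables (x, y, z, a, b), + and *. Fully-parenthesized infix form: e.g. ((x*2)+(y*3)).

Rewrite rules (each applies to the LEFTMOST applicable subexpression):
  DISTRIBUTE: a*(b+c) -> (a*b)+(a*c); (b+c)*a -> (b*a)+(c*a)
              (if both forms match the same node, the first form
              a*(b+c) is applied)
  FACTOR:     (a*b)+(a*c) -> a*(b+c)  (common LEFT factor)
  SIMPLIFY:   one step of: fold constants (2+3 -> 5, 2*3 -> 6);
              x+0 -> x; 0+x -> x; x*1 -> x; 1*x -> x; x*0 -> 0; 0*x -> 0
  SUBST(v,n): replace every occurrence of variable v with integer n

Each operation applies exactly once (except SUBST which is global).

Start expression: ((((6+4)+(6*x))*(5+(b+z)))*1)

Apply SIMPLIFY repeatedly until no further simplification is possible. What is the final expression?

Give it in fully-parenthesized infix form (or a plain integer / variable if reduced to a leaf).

Start: ((((6+4)+(6*x))*(5+(b+z)))*1)
Step 1: at root: ((((6+4)+(6*x))*(5+(b+z)))*1) -> (((6+4)+(6*x))*(5+(b+z))); overall: ((((6+4)+(6*x))*(5+(b+z)))*1) -> (((6+4)+(6*x))*(5+(b+z)))
Step 2: at LL: (6+4) -> 10; overall: (((6+4)+(6*x))*(5+(b+z))) -> ((10+(6*x))*(5+(b+z)))
Fixed point: ((10+(6*x))*(5+(b+z)))

Answer: ((10+(6*x))*(5+(b+z)))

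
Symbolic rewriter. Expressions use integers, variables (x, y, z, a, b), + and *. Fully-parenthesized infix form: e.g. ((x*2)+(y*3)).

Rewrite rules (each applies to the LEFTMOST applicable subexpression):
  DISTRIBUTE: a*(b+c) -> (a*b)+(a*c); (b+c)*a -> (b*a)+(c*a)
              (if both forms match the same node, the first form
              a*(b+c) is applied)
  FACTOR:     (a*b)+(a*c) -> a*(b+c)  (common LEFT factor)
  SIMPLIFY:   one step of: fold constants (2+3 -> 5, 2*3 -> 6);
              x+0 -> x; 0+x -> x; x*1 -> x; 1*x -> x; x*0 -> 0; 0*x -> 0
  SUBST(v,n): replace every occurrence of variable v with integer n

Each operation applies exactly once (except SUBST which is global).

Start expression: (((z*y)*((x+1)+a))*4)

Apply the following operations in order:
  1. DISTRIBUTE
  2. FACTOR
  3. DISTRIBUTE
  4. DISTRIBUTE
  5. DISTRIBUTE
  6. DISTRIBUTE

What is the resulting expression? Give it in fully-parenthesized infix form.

Answer: (((((z*y)*x)*4)+(((z*y)*1)*4))+(((z*y)*a)*4))

Derivation:
Start: (((z*y)*((x+1)+a))*4)
Apply DISTRIBUTE at L (target: ((z*y)*((x+1)+a))): (((z*y)*((x+1)+a))*4) -> ((((z*y)*(x+1))+((z*y)*a))*4)
Apply FACTOR at L (target: (((z*y)*(x+1))+((z*y)*a))): ((((z*y)*(x+1))+((z*y)*a))*4) -> (((z*y)*((x+1)+a))*4)
Apply DISTRIBUTE at L (target: ((z*y)*((x+1)+a))): (((z*y)*((x+1)+a))*4) -> ((((z*y)*(x+1))+((z*y)*a))*4)
Apply DISTRIBUTE at root (target: ((((z*y)*(x+1))+((z*y)*a))*4)): ((((z*y)*(x+1))+((z*y)*a))*4) -> ((((z*y)*(x+1))*4)+(((z*y)*a)*4))
Apply DISTRIBUTE at LL (target: ((z*y)*(x+1))): ((((z*y)*(x+1))*4)+(((z*y)*a)*4)) -> (((((z*y)*x)+((z*y)*1))*4)+(((z*y)*a)*4))
Apply DISTRIBUTE at L (target: ((((z*y)*x)+((z*y)*1))*4)): (((((z*y)*x)+((z*y)*1))*4)+(((z*y)*a)*4)) -> (((((z*y)*x)*4)+(((z*y)*1)*4))+(((z*y)*a)*4))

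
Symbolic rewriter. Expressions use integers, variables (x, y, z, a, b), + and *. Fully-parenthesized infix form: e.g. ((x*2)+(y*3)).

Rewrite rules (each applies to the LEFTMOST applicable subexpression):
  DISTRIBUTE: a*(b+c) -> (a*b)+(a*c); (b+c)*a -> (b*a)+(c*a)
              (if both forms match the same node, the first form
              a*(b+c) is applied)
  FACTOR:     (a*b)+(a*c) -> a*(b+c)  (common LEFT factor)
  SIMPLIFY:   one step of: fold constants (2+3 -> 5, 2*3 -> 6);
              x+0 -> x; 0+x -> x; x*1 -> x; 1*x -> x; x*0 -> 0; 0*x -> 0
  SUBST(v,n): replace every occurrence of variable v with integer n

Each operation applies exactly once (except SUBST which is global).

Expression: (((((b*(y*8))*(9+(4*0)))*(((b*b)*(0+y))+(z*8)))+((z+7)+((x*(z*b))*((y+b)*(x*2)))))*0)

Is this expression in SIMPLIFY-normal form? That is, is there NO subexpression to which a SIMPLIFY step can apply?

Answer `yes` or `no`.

Answer: no

Derivation:
Expression: (((((b*(y*8))*(9+(4*0)))*(((b*b)*(0+y))+(z*8)))+((z+7)+((x*(z*b))*((y+b)*(x*2)))))*0)
Scanning for simplifiable subexpressions (pre-order)...
  at root: (((((b*(y*8))*(9+(4*0)))*(((b*b)*(0+y))+(z*8)))+((z+7)+((x*(z*b))*((y+b)*(x*2)))))*0) (SIMPLIFIABLE)
  at L: ((((b*(y*8))*(9+(4*0)))*(((b*b)*(0+y))+(z*8)))+((z+7)+((x*(z*b))*((y+b)*(x*2))))) (not simplifiable)
  at LL: (((b*(y*8))*(9+(4*0)))*(((b*b)*(0+y))+(z*8))) (not simplifiable)
  at LLL: ((b*(y*8))*(9+(4*0))) (not simplifiable)
  at LLLL: (b*(y*8)) (not simplifiable)
  at LLLLR: (y*8) (not simplifiable)
  at LLLR: (9+(4*0)) (not simplifiable)
  at LLLRR: (4*0) (SIMPLIFIABLE)
  at LLR: (((b*b)*(0+y))+(z*8)) (not simplifiable)
  at LLRL: ((b*b)*(0+y)) (not simplifiable)
  at LLRLL: (b*b) (not simplifiable)
  at LLRLR: (0+y) (SIMPLIFIABLE)
  at LLRR: (z*8) (not simplifiable)
  at LR: ((z+7)+((x*(z*b))*((y+b)*(x*2)))) (not simplifiable)
  at LRL: (z+7) (not simplifiable)
  at LRR: ((x*(z*b))*((y+b)*(x*2))) (not simplifiable)
  at LRRL: (x*(z*b)) (not simplifiable)
  at LRRLR: (z*b) (not simplifiable)
  at LRRR: ((y+b)*(x*2)) (not simplifiable)
  at LRRRL: (y+b) (not simplifiable)
  at LRRRR: (x*2) (not simplifiable)
Found simplifiable subexpr at path root: (((((b*(y*8))*(9+(4*0)))*(((b*b)*(0+y))+(z*8)))+((z+7)+((x*(z*b))*((y+b)*(x*2)))))*0)
One SIMPLIFY step would give: 0
-> NOT in normal form.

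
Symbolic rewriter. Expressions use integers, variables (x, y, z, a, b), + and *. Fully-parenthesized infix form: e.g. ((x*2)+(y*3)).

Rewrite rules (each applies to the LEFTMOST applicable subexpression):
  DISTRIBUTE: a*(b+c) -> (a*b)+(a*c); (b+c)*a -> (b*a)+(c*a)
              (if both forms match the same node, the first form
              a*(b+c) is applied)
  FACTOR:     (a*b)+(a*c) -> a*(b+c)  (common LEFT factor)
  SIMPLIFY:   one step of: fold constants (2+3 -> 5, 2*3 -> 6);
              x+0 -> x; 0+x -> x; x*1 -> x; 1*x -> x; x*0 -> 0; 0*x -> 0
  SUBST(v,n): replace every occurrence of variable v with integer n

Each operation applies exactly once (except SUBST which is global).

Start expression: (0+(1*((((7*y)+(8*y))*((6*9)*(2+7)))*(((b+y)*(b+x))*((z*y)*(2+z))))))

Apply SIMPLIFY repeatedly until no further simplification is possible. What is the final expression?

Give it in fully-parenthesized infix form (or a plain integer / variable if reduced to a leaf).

Answer: ((((7*y)+(8*y))*486)*(((b+y)*(b+x))*((z*y)*(2+z))))

Derivation:
Start: (0+(1*((((7*y)+(8*y))*((6*9)*(2+7)))*(((b+y)*(b+x))*((z*y)*(2+z))))))
Step 1: at root: (0+(1*((((7*y)+(8*y))*((6*9)*(2+7)))*(((b+y)*(b+x))*((z*y)*(2+z)))))) -> (1*((((7*y)+(8*y))*((6*9)*(2+7)))*(((b+y)*(b+x))*((z*y)*(2+z))))); overall: (0+(1*((((7*y)+(8*y))*((6*9)*(2+7)))*(((b+y)*(b+x))*((z*y)*(2+z)))))) -> (1*((((7*y)+(8*y))*((6*9)*(2+7)))*(((b+y)*(b+x))*((z*y)*(2+z)))))
Step 2: at root: (1*((((7*y)+(8*y))*((6*9)*(2+7)))*(((b+y)*(b+x))*((z*y)*(2+z))))) -> ((((7*y)+(8*y))*((6*9)*(2+7)))*(((b+y)*(b+x))*((z*y)*(2+z)))); overall: (1*((((7*y)+(8*y))*((6*9)*(2+7)))*(((b+y)*(b+x))*((z*y)*(2+z))))) -> ((((7*y)+(8*y))*((6*9)*(2+7)))*(((b+y)*(b+x))*((z*y)*(2+z))))
Step 3: at LRL: (6*9) -> 54; overall: ((((7*y)+(8*y))*((6*9)*(2+7)))*(((b+y)*(b+x))*((z*y)*(2+z)))) -> ((((7*y)+(8*y))*(54*(2+7)))*(((b+y)*(b+x))*((z*y)*(2+z))))
Step 4: at LRR: (2+7) -> 9; overall: ((((7*y)+(8*y))*(54*(2+7)))*(((b+y)*(b+x))*((z*y)*(2+z)))) -> ((((7*y)+(8*y))*(54*9))*(((b+y)*(b+x))*((z*y)*(2+z))))
Step 5: at LR: (54*9) -> 486; overall: ((((7*y)+(8*y))*(54*9))*(((b+y)*(b+x))*((z*y)*(2+z)))) -> ((((7*y)+(8*y))*486)*(((b+y)*(b+x))*((z*y)*(2+z))))
Fixed point: ((((7*y)+(8*y))*486)*(((b+y)*(b+x))*((z*y)*(2+z))))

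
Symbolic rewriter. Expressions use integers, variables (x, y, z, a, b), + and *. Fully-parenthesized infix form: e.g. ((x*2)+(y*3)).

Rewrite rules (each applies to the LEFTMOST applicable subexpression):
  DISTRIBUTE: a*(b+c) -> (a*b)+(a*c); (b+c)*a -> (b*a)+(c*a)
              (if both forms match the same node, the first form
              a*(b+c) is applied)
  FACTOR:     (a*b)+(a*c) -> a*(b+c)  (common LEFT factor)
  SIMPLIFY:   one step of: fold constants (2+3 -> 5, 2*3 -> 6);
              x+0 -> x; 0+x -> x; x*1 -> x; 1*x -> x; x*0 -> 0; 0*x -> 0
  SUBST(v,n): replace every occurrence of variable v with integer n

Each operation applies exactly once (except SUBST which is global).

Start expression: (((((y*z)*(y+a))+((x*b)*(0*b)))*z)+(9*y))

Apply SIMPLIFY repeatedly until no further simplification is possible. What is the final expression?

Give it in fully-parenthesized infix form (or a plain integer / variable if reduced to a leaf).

Start: (((((y*z)*(y+a))+((x*b)*(0*b)))*z)+(9*y))
Step 1: at LLRR: (0*b) -> 0; overall: (((((y*z)*(y+a))+((x*b)*(0*b)))*z)+(9*y)) -> (((((y*z)*(y+a))+((x*b)*0))*z)+(9*y))
Step 2: at LLR: ((x*b)*0) -> 0; overall: (((((y*z)*(y+a))+((x*b)*0))*z)+(9*y)) -> (((((y*z)*(y+a))+0)*z)+(9*y))
Step 3: at LL: (((y*z)*(y+a))+0) -> ((y*z)*(y+a)); overall: (((((y*z)*(y+a))+0)*z)+(9*y)) -> ((((y*z)*(y+a))*z)+(9*y))
Fixed point: ((((y*z)*(y+a))*z)+(9*y))

Answer: ((((y*z)*(y+a))*z)+(9*y))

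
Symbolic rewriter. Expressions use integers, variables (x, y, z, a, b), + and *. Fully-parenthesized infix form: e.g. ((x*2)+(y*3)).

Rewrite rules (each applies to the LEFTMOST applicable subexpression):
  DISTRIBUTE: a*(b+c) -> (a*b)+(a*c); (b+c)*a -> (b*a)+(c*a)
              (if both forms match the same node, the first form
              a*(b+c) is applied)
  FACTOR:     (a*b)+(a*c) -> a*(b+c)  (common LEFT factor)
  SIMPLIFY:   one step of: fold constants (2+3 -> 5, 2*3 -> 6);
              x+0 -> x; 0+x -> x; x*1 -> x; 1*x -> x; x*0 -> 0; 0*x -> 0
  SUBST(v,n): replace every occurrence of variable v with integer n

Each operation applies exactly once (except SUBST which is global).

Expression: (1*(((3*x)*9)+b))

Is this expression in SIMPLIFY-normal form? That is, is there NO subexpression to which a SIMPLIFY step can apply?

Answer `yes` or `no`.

Expression: (1*(((3*x)*9)+b))
Scanning for simplifiable subexpressions (pre-order)...
  at root: (1*(((3*x)*9)+b)) (SIMPLIFIABLE)
  at R: (((3*x)*9)+b) (not simplifiable)
  at RL: ((3*x)*9) (not simplifiable)
  at RLL: (3*x) (not simplifiable)
Found simplifiable subexpr at path root: (1*(((3*x)*9)+b))
One SIMPLIFY step would give: (((3*x)*9)+b)
-> NOT in normal form.

Answer: no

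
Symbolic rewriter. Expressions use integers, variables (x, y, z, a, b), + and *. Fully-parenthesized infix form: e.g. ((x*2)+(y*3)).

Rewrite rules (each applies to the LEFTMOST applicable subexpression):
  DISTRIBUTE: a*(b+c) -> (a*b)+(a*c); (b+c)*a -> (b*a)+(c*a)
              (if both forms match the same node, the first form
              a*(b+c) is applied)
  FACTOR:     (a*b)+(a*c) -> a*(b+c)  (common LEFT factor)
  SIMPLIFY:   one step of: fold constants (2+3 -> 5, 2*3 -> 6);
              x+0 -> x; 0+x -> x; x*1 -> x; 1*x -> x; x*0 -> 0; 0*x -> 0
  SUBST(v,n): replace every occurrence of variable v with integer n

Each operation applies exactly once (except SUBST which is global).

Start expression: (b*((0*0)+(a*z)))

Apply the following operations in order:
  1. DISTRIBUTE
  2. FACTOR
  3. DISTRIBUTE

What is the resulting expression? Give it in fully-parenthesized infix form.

Start: (b*((0*0)+(a*z)))
Apply DISTRIBUTE at root (target: (b*((0*0)+(a*z)))): (b*((0*0)+(a*z))) -> ((b*(0*0))+(b*(a*z)))
Apply FACTOR at root (target: ((b*(0*0))+(b*(a*z)))): ((b*(0*0))+(b*(a*z))) -> (b*((0*0)+(a*z)))
Apply DISTRIBUTE at root (target: (b*((0*0)+(a*z)))): (b*((0*0)+(a*z))) -> ((b*(0*0))+(b*(a*z)))

Answer: ((b*(0*0))+(b*(a*z)))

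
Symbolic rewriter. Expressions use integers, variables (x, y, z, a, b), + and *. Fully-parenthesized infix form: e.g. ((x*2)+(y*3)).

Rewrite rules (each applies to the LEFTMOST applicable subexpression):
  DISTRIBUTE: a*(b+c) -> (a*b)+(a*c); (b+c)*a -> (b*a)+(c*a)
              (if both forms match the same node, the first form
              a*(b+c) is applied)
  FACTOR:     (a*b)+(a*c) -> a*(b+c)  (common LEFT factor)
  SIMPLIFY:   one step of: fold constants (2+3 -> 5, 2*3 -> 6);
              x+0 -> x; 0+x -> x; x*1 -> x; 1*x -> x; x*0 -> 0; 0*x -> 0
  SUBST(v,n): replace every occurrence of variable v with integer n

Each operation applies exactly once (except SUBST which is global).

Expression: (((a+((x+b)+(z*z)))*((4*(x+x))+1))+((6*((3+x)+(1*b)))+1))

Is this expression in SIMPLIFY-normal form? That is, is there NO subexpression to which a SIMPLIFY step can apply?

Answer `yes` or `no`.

Expression: (((a+((x+b)+(z*z)))*((4*(x+x))+1))+((6*((3+x)+(1*b)))+1))
Scanning for simplifiable subexpressions (pre-order)...
  at root: (((a+((x+b)+(z*z)))*((4*(x+x))+1))+((6*((3+x)+(1*b)))+1)) (not simplifiable)
  at L: ((a+((x+b)+(z*z)))*((4*(x+x))+1)) (not simplifiable)
  at LL: (a+((x+b)+(z*z))) (not simplifiable)
  at LLR: ((x+b)+(z*z)) (not simplifiable)
  at LLRL: (x+b) (not simplifiable)
  at LLRR: (z*z) (not simplifiable)
  at LR: ((4*(x+x))+1) (not simplifiable)
  at LRL: (4*(x+x)) (not simplifiable)
  at LRLR: (x+x) (not simplifiable)
  at R: ((6*((3+x)+(1*b)))+1) (not simplifiable)
  at RL: (6*((3+x)+(1*b))) (not simplifiable)
  at RLR: ((3+x)+(1*b)) (not simplifiable)
  at RLRL: (3+x) (not simplifiable)
  at RLRR: (1*b) (SIMPLIFIABLE)
Found simplifiable subexpr at path RLRR: (1*b)
One SIMPLIFY step would give: (((a+((x+b)+(z*z)))*((4*(x+x))+1))+((6*((3+x)+b))+1))
-> NOT in normal form.

Answer: no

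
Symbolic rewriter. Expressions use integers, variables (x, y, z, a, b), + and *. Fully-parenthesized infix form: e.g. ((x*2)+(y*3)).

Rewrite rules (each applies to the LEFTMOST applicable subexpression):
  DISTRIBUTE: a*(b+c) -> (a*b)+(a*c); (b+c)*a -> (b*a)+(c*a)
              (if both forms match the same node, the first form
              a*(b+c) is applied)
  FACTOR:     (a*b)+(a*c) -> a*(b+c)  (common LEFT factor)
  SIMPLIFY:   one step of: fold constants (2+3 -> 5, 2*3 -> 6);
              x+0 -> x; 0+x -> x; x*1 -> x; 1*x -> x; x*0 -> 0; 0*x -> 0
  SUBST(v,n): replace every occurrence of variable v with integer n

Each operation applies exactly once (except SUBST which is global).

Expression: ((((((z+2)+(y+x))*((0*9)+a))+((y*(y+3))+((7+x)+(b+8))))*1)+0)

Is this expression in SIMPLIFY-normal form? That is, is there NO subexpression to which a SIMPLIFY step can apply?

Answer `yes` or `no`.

Answer: no

Derivation:
Expression: ((((((z+2)+(y+x))*((0*9)+a))+((y*(y+3))+((7+x)+(b+8))))*1)+0)
Scanning for simplifiable subexpressions (pre-order)...
  at root: ((((((z+2)+(y+x))*((0*9)+a))+((y*(y+3))+((7+x)+(b+8))))*1)+0) (SIMPLIFIABLE)
  at L: (((((z+2)+(y+x))*((0*9)+a))+((y*(y+3))+((7+x)+(b+8))))*1) (SIMPLIFIABLE)
  at LL: ((((z+2)+(y+x))*((0*9)+a))+((y*(y+3))+((7+x)+(b+8)))) (not simplifiable)
  at LLL: (((z+2)+(y+x))*((0*9)+a)) (not simplifiable)
  at LLLL: ((z+2)+(y+x)) (not simplifiable)
  at LLLLL: (z+2) (not simplifiable)
  at LLLLR: (y+x) (not simplifiable)
  at LLLR: ((0*9)+a) (not simplifiable)
  at LLLRL: (0*9) (SIMPLIFIABLE)
  at LLR: ((y*(y+3))+((7+x)+(b+8))) (not simplifiable)
  at LLRL: (y*(y+3)) (not simplifiable)
  at LLRLR: (y+3) (not simplifiable)
  at LLRR: ((7+x)+(b+8)) (not simplifiable)
  at LLRRL: (7+x) (not simplifiable)
  at LLRRR: (b+8) (not simplifiable)
Found simplifiable subexpr at path root: ((((((z+2)+(y+x))*((0*9)+a))+((y*(y+3))+((7+x)+(b+8))))*1)+0)
One SIMPLIFY step would give: (((((z+2)+(y+x))*((0*9)+a))+((y*(y+3))+((7+x)+(b+8))))*1)
-> NOT in normal form.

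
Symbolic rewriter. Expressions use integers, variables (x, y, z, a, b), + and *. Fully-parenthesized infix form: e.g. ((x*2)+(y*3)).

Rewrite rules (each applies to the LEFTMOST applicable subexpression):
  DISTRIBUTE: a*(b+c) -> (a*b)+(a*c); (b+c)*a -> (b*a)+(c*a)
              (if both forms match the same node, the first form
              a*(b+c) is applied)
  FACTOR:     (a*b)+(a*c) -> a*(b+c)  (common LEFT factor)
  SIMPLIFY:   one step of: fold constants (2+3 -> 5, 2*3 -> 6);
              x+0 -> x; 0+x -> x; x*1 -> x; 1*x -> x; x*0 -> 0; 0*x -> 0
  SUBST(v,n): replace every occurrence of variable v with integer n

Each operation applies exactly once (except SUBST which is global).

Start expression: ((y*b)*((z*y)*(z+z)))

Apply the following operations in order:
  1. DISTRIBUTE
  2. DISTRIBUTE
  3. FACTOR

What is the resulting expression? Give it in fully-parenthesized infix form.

Answer: ((y*b)*(((z*y)*z)+((z*y)*z)))

Derivation:
Start: ((y*b)*((z*y)*(z+z)))
Apply DISTRIBUTE at R (target: ((z*y)*(z+z))): ((y*b)*((z*y)*(z+z))) -> ((y*b)*(((z*y)*z)+((z*y)*z)))
Apply DISTRIBUTE at root (target: ((y*b)*(((z*y)*z)+((z*y)*z)))): ((y*b)*(((z*y)*z)+((z*y)*z))) -> (((y*b)*((z*y)*z))+((y*b)*((z*y)*z)))
Apply FACTOR at root (target: (((y*b)*((z*y)*z))+((y*b)*((z*y)*z)))): (((y*b)*((z*y)*z))+((y*b)*((z*y)*z))) -> ((y*b)*(((z*y)*z)+((z*y)*z)))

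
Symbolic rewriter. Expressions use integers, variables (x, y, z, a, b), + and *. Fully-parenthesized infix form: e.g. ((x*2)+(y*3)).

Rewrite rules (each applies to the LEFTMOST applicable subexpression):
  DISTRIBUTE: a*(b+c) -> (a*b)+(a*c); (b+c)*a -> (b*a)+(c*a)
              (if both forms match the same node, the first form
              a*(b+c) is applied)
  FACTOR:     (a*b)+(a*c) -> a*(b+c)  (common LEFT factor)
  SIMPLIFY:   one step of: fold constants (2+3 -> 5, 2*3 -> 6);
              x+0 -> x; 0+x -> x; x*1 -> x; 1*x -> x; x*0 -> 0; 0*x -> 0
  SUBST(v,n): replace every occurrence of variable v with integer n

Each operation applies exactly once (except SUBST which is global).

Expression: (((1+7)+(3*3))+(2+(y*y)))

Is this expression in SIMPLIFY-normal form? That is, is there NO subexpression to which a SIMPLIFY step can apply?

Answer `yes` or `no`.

Expression: (((1+7)+(3*3))+(2+(y*y)))
Scanning for simplifiable subexpressions (pre-order)...
  at root: (((1+7)+(3*3))+(2+(y*y))) (not simplifiable)
  at L: ((1+7)+(3*3)) (not simplifiable)
  at LL: (1+7) (SIMPLIFIABLE)
  at LR: (3*3) (SIMPLIFIABLE)
  at R: (2+(y*y)) (not simplifiable)
  at RR: (y*y) (not simplifiable)
Found simplifiable subexpr at path LL: (1+7)
One SIMPLIFY step would give: ((8+(3*3))+(2+(y*y)))
-> NOT in normal form.

Answer: no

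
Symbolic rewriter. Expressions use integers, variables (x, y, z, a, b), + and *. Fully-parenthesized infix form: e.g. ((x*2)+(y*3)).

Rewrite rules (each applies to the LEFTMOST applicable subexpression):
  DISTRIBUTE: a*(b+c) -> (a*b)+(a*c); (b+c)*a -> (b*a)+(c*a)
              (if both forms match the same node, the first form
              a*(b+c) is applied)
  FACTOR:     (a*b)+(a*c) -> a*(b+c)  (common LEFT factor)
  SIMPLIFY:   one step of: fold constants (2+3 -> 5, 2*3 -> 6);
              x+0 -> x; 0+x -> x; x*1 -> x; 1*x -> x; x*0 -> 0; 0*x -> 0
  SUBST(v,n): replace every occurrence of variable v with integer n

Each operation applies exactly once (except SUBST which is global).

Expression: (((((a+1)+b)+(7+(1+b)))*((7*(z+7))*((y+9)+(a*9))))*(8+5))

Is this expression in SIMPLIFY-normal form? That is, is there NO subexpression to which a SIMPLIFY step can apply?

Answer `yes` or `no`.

Answer: no

Derivation:
Expression: (((((a+1)+b)+(7+(1+b)))*((7*(z+7))*((y+9)+(a*9))))*(8+5))
Scanning for simplifiable subexpressions (pre-order)...
  at root: (((((a+1)+b)+(7+(1+b)))*((7*(z+7))*((y+9)+(a*9))))*(8+5)) (not simplifiable)
  at L: ((((a+1)+b)+(7+(1+b)))*((7*(z+7))*((y+9)+(a*9)))) (not simplifiable)
  at LL: (((a+1)+b)+(7+(1+b))) (not simplifiable)
  at LLL: ((a+1)+b) (not simplifiable)
  at LLLL: (a+1) (not simplifiable)
  at LLR: (7+(1+b)) (not simplifiable)
  at LLRR: (1+b) (not simplifiable)
  at LR: ((7*(z+7))*((y+9)+(a*9))) (not simplifiable)
  at LRL: (7*(z+7)) (not simplifiable)
  at LRLR: (z+7) (not simplifiable)
  at LRR: ((y+9)+(a*9)) (not simplifiable)
  at LRRL: (y+9) (not simplifiable)
  at LRRR: (a*9) (not simplifiable)
  at R: (8+5) (SIMPLIFIABLE)
Found simplifiable subexpr at path R: (8+5)
One SIMPLIFY step would give: (((((a+1)+b)+(7+(1+b)))*((7*(z+7))*((y+9)+(a*9))))*13)
-> NOT in normal form.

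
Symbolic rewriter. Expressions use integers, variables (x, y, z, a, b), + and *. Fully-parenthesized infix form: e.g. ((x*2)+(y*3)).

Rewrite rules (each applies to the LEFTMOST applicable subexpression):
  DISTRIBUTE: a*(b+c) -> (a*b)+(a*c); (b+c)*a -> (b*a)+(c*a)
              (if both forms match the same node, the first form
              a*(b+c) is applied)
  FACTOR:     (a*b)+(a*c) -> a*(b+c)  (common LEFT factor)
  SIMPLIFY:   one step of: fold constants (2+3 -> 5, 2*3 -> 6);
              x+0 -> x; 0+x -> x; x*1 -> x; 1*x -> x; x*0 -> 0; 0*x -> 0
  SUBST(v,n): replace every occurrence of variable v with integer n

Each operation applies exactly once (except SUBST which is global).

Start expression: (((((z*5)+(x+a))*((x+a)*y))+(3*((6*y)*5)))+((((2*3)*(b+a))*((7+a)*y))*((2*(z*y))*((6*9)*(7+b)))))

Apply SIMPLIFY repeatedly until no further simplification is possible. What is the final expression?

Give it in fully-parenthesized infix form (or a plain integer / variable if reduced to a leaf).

Answer: (((((z*5)+(x+a))*((x+a)*y))+(3*((6*y)*5)))+(((6*(b+a))*((7+a)*y))*((2*(z*y))*(54*(7+b)))))

Derivation:
Start: (((((z*5)+(x+a))*((x+a)*y))+(3*((6*y)*5)))+((((2*3)*(b+a))*((7+a)*y))*((2*(z*y))*((6*9)*(7+b)))))
Step 1: at RLLL: (2*3) -> 6; overall: (((((z*5)+(x+a))*((x+a)*y))+(3*((6*y)*5)))+((((2*3)*(b+a))*((7+a)*y))*((2*(z*y))*((6*9)*(7+b))))) -> (((((z*5)+(x+a))*((x+a)*y))+(3*((6*y)*5)))+(((6*(b+a))*((7+a)*y))*((2*(z*y))*((6*9)*(7+b)))))
Step 2: at RRRL: (6*9) -> 54; overall: (((((z*5)+(x+a))*((x+a)*y))+(3*((6*y)*5)))+(((6*(b+a))*((7+a)*y))*((2*(z*y))*((6*9)*(7+b))))) -> (((((z*5)+(x+a))*((x+a)*y))+(3*((6*y)*5)))+(((6*(b+a))*((7+a)*y))*((2*(z*y))*(54*(7+b)))))
Fixed point: (((((z*5)+(x+a))*((x+a)*y))+(3*((6*y)*5)))+(((6*(b+a))*((7+a)*y))*((2*(z*y))*(54*(7+b)))))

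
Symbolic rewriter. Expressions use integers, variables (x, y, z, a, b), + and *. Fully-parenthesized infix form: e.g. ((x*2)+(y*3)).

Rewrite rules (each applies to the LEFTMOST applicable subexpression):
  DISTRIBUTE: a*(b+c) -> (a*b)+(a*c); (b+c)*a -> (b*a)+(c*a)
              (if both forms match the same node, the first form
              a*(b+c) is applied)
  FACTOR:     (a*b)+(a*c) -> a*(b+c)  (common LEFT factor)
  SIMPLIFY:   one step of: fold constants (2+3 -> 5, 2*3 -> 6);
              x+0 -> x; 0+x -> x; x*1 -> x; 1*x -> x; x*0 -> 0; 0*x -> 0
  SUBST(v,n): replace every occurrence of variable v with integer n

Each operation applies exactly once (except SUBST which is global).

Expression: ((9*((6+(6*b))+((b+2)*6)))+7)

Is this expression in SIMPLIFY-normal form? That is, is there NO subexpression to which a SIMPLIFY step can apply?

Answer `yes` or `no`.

Answer: yes

Derivation:
Expression: ((9*((6+(6*b))+((b+2)*6)))+7)
Scanning for simplifiable subexpressions (pre-order)...
  at root: ((9*((6+(6*b))+((b+2)*6)))+7) (not simplifiable)
  at L: (9*((6+(6*b))+((b+2)*6))) (not simplifiable)
  at LR: ((6+(6*b))+((b+2)*6)) (not simplifiable)
  at LRL: (6+(6*b)) (not simplifiable)
  at LRLR: (6*b) (not simplifiable)
  at LRR: ((b+2)*6) (not simplifiable)
  at LRRL: (b+2) (not simplifiable)
Result: no simplifiable subexpression found -> normal form.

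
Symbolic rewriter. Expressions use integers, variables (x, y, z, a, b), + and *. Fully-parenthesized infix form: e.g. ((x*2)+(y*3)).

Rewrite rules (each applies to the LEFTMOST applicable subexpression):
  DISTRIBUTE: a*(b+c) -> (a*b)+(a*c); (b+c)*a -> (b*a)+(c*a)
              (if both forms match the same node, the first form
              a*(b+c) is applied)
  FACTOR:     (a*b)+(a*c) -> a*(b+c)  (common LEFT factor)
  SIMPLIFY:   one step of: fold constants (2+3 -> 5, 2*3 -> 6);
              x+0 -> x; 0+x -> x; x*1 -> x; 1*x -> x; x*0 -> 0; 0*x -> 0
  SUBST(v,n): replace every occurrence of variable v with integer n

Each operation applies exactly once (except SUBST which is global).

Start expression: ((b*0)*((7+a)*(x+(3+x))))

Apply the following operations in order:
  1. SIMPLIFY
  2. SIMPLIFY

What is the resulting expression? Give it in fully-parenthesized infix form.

Start: ((b*0)*((7+a)*(x+(3+x))))
Apply SIMPLIFY at L (target: (b*0)): ((b*0)*((7+a)*(x+(3+x)))) -> (0*((7+a)*(x+(3+x))))
Apply SIMPLIFY at root (target: (0*((7+a)*(x+(3+x))))): (0*((7+a)*(x+(3+x)))) -> 0

Answer: 0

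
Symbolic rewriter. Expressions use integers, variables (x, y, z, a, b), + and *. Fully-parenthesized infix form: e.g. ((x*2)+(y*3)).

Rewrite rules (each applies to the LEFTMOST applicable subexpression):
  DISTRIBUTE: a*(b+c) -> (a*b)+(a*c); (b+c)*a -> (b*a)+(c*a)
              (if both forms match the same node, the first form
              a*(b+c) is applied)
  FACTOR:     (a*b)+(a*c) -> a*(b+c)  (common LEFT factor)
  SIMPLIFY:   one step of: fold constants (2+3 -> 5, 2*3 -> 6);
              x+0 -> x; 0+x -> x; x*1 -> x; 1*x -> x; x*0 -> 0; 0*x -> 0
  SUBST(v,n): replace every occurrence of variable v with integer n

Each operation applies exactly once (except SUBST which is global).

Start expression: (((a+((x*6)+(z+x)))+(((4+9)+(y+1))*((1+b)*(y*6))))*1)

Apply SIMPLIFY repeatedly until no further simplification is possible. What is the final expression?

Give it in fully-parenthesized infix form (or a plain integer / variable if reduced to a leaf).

Start: (((a+((x*6)+(z+x)))+(((4+9)+(y+1))*((1+b)*(y*6))))*1)
Step 1: at root: (((a+((x*6)+(z+x)))+(((4+9)+(y+1))*((1+b)*(y*6))))*1) -> ((a+((x*6)+(z+x)))+(((4+9)+(y+1))*((1+b)*(y*6)))); overall: (((a+((x*6)+(z+x)))+(((4+9)+(y+1))*((1+b)*(y*6))))*1) -> ((a+((x*6)+(z+x)))+(((4+9)+(y+1))*((1+b)*(y*6))))
Step 2: at RLL: (4+9) -> 13; overall: ((a+((x*6)+(z+x)))+(((4+9)+(y+1))*((1+b)*(y*6)))) -> ((a+((x*6)+(z+x)))+((13+(y+1))*((1+b)*(y*6))))
Fixed point: ((a+((x*6)+(z+x)))+((13+(y+1))*((1+b)*(y*6))))

Answer: ((a+((x*6)+(z+x)))+((13+(y+1))*((1+b)*(y*6))))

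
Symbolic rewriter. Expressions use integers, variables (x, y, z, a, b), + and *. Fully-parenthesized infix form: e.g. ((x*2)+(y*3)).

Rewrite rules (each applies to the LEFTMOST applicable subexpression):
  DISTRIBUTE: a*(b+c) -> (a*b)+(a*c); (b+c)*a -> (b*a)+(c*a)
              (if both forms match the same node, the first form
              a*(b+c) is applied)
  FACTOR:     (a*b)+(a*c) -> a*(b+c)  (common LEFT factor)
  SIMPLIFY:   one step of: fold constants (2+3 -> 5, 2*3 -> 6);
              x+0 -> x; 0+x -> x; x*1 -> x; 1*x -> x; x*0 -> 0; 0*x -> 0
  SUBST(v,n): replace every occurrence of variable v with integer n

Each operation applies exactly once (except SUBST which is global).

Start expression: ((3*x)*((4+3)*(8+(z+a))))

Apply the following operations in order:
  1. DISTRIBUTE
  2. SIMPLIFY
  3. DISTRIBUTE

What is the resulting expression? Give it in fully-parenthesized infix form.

Answer: (((3*x)*(7*8))+((3*x)*((4+3)*(z+a))))

Derivation:
Start: ((3*x)*((4+3)*(8+(z+a))))
Apply DISTRIBUTE at R (target: ((4+3)*(8+(z+a)))): ((3*x)*((4+3)*(8+(z+a)))) -> ((3*x)*(((4+3)*8)+((4+3)*(z+a))))
Apply SIMPLIFY at RLL (target: (4+3)): ((3*x)*(((4+3)*8)+((4+3)*(z+a)))) -> ((3*x)*((7*8)+((4+3)*(z+a))))
Apply DISTRIBUTE at root (target: ((3*x)*((7*8)+((4+3)*(z+a))))): ((3*x)*((7*8)+((4+3)*(z+a)))) -> (((3*x)*(7*8))+((3*x)*((4+3)*(z+a))))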